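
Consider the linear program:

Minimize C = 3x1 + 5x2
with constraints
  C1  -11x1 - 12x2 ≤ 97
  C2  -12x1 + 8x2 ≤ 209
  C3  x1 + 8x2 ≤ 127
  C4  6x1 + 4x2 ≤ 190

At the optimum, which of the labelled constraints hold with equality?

C1 and C4

Corner points and C = 3x1 + 5x2:
  (-821/58, 1135/232) → C = -4177/232
  (667/7, -668/7) → C = -1339/7
  (-82/13, 1733/104) → C = 6697/104
  (23, 13) → C = 134

The minimum is at (667/7, -668/7). Substituting into each constraint, equality holds for C1 and C4; the remaining constraints have slack.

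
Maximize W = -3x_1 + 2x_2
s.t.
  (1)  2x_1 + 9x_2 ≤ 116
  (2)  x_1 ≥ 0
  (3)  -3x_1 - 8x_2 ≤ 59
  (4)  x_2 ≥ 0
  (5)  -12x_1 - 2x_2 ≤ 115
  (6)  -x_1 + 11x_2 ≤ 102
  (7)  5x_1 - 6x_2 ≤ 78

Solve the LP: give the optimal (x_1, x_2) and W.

x_1 = 0, x_2 = 102/11, maximum W = 204/11

Feasible corners and W = -3x_1 + 2x_2:
  (358/31, 320/31) → W = -14
  (466/19, 424/57) → W = -3346/57
  (0, 0) → W = 0
  (0, 102/11) → W = 204/11
  (78/5, 0) → W = -234/5

The optimum lies where x_1 = 0 and -x_1 + 11x_2 = 102.
Solving simultaneously gives x_1 = 0, x_2 = 102/11.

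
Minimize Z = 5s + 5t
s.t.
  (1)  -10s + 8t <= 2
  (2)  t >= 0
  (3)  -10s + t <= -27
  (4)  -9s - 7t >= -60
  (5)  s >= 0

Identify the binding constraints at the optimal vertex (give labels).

(2) and (3)

Vertices and Z = 5s + 5t:
  (109/35, 29/7) → Z = 254/7
  (233/71, 309/71) → Z = 2710/71
  (27/10, 0) → Z = 27/2
  (20/3, 0) → Z = 100/3

The minimum is at (27/10, 0). Substituting into each constraint, equality holds for (2) and (3); the remaining constraints have slack.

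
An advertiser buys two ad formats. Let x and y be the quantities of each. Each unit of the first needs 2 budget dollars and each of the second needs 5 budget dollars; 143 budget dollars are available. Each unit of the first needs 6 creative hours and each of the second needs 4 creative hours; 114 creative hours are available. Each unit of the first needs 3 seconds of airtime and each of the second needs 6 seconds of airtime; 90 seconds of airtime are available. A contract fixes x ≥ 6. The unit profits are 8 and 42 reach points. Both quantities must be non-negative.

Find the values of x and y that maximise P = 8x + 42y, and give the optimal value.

x = 6, y = 12, maximum P = 552

Extreme points and P = 8x + 42y:
  (19, 0) → P = 152
  (6, 0) → P = 48
  (27/2, 33/4) → P = 909/2
  (6, 12) → P = 552

The optimum lies where 3x + 6y = 90 and x = 6.
Solving simultaneously gives x = 6, y = 12.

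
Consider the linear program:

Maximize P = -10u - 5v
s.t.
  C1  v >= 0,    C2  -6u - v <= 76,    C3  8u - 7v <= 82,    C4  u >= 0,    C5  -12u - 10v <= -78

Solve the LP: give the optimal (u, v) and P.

u = 0, v = 39/5, maximum P = -39

Extreme points and P = -10u - 5v:
  (41/4, 0) → P = -205/2
  (13/2, 0) → P = -65
  (0, 39/5) → P = -39
The feasible region is unbounded (it extends along (0, 1), (7, 8)), but P strictly decreases along every unbounded feasible direction, so there is no improving ray and the maximum is attained at a vertex.

The binding constraints are u = 0 and -12u - 10v = -78.
Solving simultaneously gives u = 0, v = 39/5.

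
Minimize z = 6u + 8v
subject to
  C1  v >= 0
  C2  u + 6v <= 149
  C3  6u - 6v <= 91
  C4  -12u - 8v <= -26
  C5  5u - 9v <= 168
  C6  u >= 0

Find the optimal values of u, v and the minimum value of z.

Corner points and z = 6u + 8v:
  (91/6, 0) → z = 91
  (13/6, 0) → z = 13
  (240/7, 803/42) → z = 1076/3
  (0, 149/6) → z = 596/3
  (0, 13/4) → z = 26

The optimum lies where v = 0 and -12u - 8v = -26.
Solving simultaneously gives u = 13/6, v = 0.

u = 13/6, v = 0, minimum z = 13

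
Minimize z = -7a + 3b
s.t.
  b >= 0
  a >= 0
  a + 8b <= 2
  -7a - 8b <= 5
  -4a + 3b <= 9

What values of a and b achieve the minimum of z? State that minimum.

Vertices and z = -7a + 3b:
  (0, 0) → z = 0
  (2, 0) → z = -14
  (0, 1/4) → z = 3/4

The binding constraints are b = 0 and a + 8b = 2.
Solving simultaneously gives a = 2, b = 0.

a = 2, b = 0, minimum z = -14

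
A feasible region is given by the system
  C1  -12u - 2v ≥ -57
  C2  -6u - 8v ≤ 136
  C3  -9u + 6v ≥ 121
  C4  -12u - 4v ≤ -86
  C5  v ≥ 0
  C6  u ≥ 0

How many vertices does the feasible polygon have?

The feasible vertices (each the meet of two boundaries and inside every other half-plane) are:
  (10/9, 131/6)
  (0, 57/2)
  (8/27, 371/18)
  (0, 43/2)

4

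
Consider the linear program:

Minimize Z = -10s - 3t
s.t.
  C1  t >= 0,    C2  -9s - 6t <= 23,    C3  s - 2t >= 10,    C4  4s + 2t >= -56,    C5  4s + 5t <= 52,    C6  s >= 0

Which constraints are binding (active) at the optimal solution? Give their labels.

Extreme points and Z = -10s - 3t:
  (10, 0) → Z = -100
  (13, 0) → Z = -130
  (154/13, 12/13) → Z = -1576/13

The minimum is at (13, 0). Substituting into each constraint, equality holds for C1 and C5; the remaining constraints have slack.

C1 and C5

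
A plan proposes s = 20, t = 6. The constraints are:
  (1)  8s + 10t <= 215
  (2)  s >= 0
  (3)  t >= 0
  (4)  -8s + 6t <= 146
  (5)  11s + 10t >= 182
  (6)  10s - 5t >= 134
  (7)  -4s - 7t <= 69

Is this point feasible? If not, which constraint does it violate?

not feasible — violates (1)

Constraint (1): 8s + 10t = 220, which is not ≤ 215. All other constraints are satisfied.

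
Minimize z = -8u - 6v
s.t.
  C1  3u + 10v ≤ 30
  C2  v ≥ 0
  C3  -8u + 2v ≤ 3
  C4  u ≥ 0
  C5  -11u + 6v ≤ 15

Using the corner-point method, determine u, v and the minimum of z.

u = 10, v = 0, minimum z = -80

The optimum lies where 3u + 10v = 30 and v = 0.
Solving simultaneously gives u = 10, v = 0.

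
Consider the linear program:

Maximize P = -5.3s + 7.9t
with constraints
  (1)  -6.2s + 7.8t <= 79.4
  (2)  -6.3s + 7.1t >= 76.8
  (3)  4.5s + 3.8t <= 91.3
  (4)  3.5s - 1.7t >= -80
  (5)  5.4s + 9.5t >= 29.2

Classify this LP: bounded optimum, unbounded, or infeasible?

infeasible

The boundaries -6.2s + 7.8t = 79.4 and -6.3s + 7.1t = 76.8 meet at (-1765/256, 1203/256), but that point violates 5.4s + 9.5t ≥ 29.2. Every candidate vertex is excluded by some other constraint, so the feasible region is empty.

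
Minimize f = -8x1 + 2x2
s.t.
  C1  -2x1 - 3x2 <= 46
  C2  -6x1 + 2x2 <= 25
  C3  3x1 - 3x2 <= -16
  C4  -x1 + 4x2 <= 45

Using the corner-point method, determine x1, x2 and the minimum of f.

x1 = 71/9, x2 = 119/9, minimum f = -110/3

The binding constraints are 3x1 - 3x2 = -16 and -x1 + 4x2 = 45.
Solving simultaneously gives x1 = 71/9, x2 = 119/9.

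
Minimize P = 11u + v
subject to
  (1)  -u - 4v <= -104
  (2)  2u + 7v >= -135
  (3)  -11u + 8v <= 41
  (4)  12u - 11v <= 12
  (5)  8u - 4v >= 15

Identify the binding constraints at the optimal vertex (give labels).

(1) and (5)

Feasible corners and P = 11u + v:
  (1192/59, 1236/59) → P = 14348/59
  (119/9, 817/36) → P = 6053/36
  (71/5, 493/20) → P = 3617/20
The feasible region is unbounded (it extends along (11, 12), (8, 11)), but P strictly increases along every unbounded feasible direction, so there is no improving ray and the minimum is attained at a vertex.

The minimum is at (119/9, 817/36). Substituting into each constraint, equality holds for (1) and (5); the remaining constraints have slack.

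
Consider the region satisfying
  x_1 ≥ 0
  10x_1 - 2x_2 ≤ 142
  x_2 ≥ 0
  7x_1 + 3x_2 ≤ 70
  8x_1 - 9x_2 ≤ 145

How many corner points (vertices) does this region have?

Of the 10 pairwise boundary intersections, those satisfying every inequality are:
  (0, 0)
  (0, 70/3)
  (10, 0)

3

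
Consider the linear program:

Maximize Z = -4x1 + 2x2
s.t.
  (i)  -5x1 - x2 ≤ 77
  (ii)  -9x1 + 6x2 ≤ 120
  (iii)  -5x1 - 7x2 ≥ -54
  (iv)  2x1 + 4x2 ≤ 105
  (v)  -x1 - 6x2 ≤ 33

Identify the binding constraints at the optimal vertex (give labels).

(i) and (ii)

Vertices and Z = -4x1 + 2x2:
  (-194/13, -31/13) → Z = 714/13
  (-429/29, -88/29) → Z = 1540/29
  (-172/31, 362/31) → Z = 1412/31
  (555/23, -219/23) → Z = -2658/23

The maximum is at (-194/13, -31/13). Substituting into each constraint, equality holds for (i) and (ii); the remaining constraints have slack.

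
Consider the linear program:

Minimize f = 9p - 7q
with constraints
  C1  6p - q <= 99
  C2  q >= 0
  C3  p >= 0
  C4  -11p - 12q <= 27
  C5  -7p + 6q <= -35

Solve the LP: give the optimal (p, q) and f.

Extreme points and f = 9p - 7q:
  (33/2, 0) → f = 297/2
  (559/29, 483/29) → f = 1650/29
  (5, 0) → f = 45

At the optimal vertex, q = 0 and -7p + 6q = -35.
Solving simultaneously gives p = 5, q = 0.

p = 5, q = 0, minimum f = 45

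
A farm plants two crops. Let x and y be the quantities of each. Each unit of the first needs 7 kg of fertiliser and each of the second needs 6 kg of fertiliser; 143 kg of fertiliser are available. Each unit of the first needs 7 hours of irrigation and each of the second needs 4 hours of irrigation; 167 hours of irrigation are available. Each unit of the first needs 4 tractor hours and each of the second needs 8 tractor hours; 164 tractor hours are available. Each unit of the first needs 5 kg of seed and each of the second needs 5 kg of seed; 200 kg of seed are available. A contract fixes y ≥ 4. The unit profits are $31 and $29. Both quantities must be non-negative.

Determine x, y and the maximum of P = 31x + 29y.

x = 5, y = 18, maximum P = 677

Extreme points and P = 31x + 29y:
  (0, 41/2) → P = 1189/2
  (0, 4) → P = 116
  (5, 18) → P = 677
  (17, 4) → P = 643

The optimum lies where 7x + 6y = 143 and 4x + 8y = 164.
Solving simultaneously gives x = 5, y = 18.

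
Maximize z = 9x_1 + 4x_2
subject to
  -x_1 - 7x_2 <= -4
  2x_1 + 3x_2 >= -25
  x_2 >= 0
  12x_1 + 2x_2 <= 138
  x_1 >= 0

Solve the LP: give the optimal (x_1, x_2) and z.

x_1 = 0, x_2 = 69, maximum z = 276

Feasible corners and z = 9x_1 + 4x_2:
  (4, 0) → z = 36
  (0, 4/7) → z = 16/7
  (23/2, 0) → z = 207/2
  (0, 69) → z = 276

The binding constraints are 12x_1 + 2x_2 = 138 and x_1 = 0.
Solving simultaneously gives x_1 = 0, x_2 = 69.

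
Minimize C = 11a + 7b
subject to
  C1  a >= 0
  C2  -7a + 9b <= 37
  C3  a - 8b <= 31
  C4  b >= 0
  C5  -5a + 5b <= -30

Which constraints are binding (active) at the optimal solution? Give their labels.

C4 and C5

Feasible corners and C = 11a + 7b:
  (91/2, 79/2) → C = 777
  (31, 0) → C = 341
  (6, 0) → C = 66
The feasible region is unbounded (it extends along (8, 1), (9, 7)), but C strictly increases along every unbounded feasible direction, so there is no improving ray and the minimum is attained at a vertex.

The minimum is at (6, 0). Substituting into each constraint, equality holds for C4 and C5; the remaining constraints have slack.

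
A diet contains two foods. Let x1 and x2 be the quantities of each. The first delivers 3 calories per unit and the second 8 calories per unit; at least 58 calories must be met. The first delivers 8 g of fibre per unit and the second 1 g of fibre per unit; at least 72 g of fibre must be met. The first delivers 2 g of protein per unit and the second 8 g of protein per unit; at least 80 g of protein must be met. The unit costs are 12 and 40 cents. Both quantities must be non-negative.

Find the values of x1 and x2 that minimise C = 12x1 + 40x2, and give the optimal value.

Corner points and C = 12x1 + 40x2:
  (0, 72) → C = 2880
  (40, 0) → C = 480
  (8, 8) → C = 416
The feasible region is unbounded (it extends along (0, 1), (1, 0)), but C strictly increases along every unbounded feasible direction, so there is no improving ray and the minimum is attained at a vertex.

x1 = 8, x2 = 8, minimum C = 416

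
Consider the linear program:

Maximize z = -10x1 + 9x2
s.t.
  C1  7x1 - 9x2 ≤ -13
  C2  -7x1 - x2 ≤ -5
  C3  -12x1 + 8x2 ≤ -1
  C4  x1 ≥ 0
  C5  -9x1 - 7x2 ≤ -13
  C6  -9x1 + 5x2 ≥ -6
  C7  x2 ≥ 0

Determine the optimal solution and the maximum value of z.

Corner points and z = -10x1 + 9x2:
  (113/52, 163/52) → z = 337/52
  (119/46, 159/46) → z = 241/46
  (43/12, 21/4) → z = 137/12

x1 = 43/12, x2 = 21/4, maximum z = 137/12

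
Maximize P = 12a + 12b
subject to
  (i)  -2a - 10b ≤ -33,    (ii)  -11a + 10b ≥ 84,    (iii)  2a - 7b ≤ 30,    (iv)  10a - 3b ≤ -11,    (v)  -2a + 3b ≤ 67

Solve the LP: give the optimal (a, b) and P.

a = 7, b = 27, maximum P = 408

The optimum lies where 10a - 3b = -11 and -2a + 3b = 67.
Solving simultaneously gives a = 7, b = 27.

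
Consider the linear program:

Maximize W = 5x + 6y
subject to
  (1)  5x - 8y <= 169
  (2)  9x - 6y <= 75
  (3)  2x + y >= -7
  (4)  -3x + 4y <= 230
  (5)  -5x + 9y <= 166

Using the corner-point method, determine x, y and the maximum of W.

Feasible corners and W = 5x + 6y:
  (11/7, -71/7) → W = -53
  (557/17, 623/17) → W = 6523/17
  (-229/23, 297/23) → W = 637/23

At the optimal vertex, 9x - 6y = 75 and -5x + 9y = 166.
Solving simultaneously gives x = 557/17, y = 623/17.

x = 557/17, y = 623/17, maximum W = 6523/17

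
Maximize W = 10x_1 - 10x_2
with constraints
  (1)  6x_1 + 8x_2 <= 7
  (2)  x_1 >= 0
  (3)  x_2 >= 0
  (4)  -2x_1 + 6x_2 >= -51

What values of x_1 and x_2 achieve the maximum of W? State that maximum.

Vertices and W = 10x_1 - 10x_2:
  (0, 7/8) → W = -35/4
  (7/6, 0) → W = 35/3
  (0, 0) → W = 0

At the optimal vertex, 6x_1 + 8x_2 = 7 and x_2 = 0.
Solving simultaneously gives x_1 = 7/6, x_2 = 0.

x_1 = 7/6, x_2 = 0, maximum W = 35/3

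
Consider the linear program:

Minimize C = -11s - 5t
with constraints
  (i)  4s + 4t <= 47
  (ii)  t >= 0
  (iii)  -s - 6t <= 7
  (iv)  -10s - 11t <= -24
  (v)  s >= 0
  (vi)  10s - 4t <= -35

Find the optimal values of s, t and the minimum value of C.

s = 6/7, t = 305/28, minimum C = -1789/28

Feasible corners and C = -11s - 5t:
  (0, 47/4) → C = -235/4
  (6/7, 305/28) → C = -1789/28
  (0, 35/4) → C = -175/4

The binding constraints are 4s + 4t = 47 and 10s - 4t = -35.
Solving simultaneously gives s = 6/7, t = 305/28.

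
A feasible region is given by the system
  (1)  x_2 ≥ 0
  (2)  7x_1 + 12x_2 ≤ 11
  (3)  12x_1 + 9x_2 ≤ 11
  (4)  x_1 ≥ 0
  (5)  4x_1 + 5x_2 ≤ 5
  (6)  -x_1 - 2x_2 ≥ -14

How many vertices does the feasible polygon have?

Pairwise boundary intersections that survive every other constraint:
  (11/12, 0)
  (0, 0)
  (0, 11/12)
  (5/13, 9/13)
  (5/12, 2/3)

5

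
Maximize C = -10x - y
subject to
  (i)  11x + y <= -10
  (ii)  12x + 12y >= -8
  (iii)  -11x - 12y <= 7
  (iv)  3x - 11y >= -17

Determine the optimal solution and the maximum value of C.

Vertices and C = -10x - y:
  (-113/121, 3/11) → C = 1097/121
  (-127/124, 157/124) → C = 1113/124
  (-1, 1/3) → C = 29/3
  (-73/42, 15/14) → C = 685/42

The binding constraints are 12x + 12y = -8 and 3x - 11y = -17.
Solving simultaneously gives x = -73/42, y = 15/14.

x = -73/42, y = 15/14, maximum C = 685/42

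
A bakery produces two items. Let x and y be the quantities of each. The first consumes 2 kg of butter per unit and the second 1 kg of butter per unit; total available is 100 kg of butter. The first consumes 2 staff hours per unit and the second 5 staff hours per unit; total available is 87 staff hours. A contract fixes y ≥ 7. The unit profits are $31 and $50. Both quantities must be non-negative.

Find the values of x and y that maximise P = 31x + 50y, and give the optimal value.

At the optimal vertex, 2x + 5y = 87 and y = 7.
Solving simultaneously gives x = 26, y = 7.

x = 26, y = 7, maximum P = 1156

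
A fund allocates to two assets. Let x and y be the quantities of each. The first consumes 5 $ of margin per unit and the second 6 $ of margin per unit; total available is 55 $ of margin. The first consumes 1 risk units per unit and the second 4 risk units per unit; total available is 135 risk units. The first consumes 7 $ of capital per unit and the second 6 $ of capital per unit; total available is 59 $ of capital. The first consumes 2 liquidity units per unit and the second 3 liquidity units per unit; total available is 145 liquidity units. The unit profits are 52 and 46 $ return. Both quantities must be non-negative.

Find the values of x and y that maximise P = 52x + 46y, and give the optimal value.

x = 2, y = 15/2, maximum P = 449

Corner points and P = 52x + 46y:
  (0, 0) → P = 0
  (0, 55/6) → P = 1265/3
  (59/7, 0) → P = 3068/7
  (2, 15/2) → P = 449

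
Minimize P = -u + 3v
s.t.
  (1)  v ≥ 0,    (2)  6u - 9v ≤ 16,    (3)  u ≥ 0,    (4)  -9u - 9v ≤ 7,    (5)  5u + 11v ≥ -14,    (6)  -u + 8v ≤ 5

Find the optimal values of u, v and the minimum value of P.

Extreme points and P = -u + 3v:
  (8/3, 0) → P = -8/3
  (0, 0) → P = 0
  (173/39, 46/39) → P = -35/39
  (0, 5/8) → P = 15/8

u = 8/3, v = 0, minimum P = -8/3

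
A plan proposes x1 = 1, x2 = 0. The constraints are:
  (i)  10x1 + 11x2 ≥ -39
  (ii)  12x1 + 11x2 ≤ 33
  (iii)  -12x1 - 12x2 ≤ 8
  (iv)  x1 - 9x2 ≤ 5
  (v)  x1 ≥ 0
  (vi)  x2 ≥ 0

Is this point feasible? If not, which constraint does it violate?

(i): 10 ≥ -39 ✓
(ii): 12 ≤ 33 ✓
(iii): -12 ≤ 8 ✓
(iv): 1 ≤ 5 ✓
(v): 1 ≥ 0 ✓
(vi): 0 ≥ 0 ✓

feasible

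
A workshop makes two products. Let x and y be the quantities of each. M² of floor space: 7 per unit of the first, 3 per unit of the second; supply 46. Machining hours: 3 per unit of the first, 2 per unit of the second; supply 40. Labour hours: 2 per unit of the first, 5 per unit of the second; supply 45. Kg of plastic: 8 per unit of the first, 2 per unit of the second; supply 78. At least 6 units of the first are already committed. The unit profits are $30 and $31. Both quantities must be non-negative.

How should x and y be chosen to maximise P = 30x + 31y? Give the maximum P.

x = 6, y = 4/3, maximum P = 664/3

Extreme points and P = 30x + 31y:
  (46/7, 0) → P = 1380/7
  (6, 0) → P = 180
  (6, 4/3) → P = 664/3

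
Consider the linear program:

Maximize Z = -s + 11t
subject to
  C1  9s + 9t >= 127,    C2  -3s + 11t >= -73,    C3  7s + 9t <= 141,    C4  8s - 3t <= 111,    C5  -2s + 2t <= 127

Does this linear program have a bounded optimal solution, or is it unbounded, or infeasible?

bounded optimum

Vertices and Z = -s + 11t:
  (-7, 190/9) → Z = 2153/9
  (460/33, 17/99) → Z = -1193/99
  (474/31, 117/31) → Z = 813/31
The feasible region has finitely many vertices and no improving ray; the maximum is 2153/9 at (-7, 190/9).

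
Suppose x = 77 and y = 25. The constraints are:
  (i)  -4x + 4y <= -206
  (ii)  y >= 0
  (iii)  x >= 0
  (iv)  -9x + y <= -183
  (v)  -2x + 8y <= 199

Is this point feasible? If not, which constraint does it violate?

feasible

(i): -208 ≤ -206 ✓
(ii): 25 ≥ 0 ✓
(iii): 77 ≥ 0 ✓
(iv): -668 ≤ -183 ✓
(v): 46 ≤ 199 ✓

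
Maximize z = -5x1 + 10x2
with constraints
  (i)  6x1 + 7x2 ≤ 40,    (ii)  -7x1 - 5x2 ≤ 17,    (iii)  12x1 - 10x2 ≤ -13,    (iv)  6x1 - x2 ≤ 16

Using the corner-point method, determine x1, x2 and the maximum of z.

Corner points and z = -5x1 + 10x2:
  (-319/19, 382/19) → z = 285
  (103/48, 31/8) → z = 1345/48
  (-47/26, -113/130) → z = 9/26

At the optimal vertex, 6x1 + 7x2 = 40 and -7x1 - 5x2 = 17.
Solving simultaneously gives x1 = -319/19, x2 = 382/19.

x1 = -319/19, x2 = 382/19, maximum z = 285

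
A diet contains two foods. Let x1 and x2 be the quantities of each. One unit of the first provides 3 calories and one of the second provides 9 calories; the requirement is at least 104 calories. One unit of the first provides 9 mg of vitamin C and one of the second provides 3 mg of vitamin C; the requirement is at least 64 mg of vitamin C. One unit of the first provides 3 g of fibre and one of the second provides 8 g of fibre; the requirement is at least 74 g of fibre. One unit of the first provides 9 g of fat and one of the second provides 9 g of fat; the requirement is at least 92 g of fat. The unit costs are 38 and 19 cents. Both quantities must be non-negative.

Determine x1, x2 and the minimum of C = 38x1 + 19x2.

x1 = 11/3, x2 = 31/3, minimum C = 1007/3

The feasible region is unbounded (it extends along (0, 1), (1, 0)), but C strictly increases along every unbounded feasible direction, so there is no improving ray and the minimum is attained at a vertex.

The binding constraints are 3x1 + 9x2 = 104 and 9x1 + 3x2 = 64.
Solving simultaneously gives x1 = 11/3, x2 = 31/3.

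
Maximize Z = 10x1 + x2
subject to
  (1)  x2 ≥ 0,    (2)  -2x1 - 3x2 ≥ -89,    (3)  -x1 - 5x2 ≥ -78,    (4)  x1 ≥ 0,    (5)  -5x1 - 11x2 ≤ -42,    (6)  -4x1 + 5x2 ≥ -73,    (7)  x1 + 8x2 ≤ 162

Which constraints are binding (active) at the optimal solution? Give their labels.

Vertices and Z = 10x1 + x2:
  (42/5, 0) → Z = 84
  (73/4, 0) → Z = 365/2
  (211/7, 67/7) → Z = 311
  (332/11, 105/11) → Z = 3425/11
  (0, 78/5) → Z = 78/5
  (0, 42/11) → Z = 42/11

The maximum is at (332/11, 105/11). Substituting into each constraint, equality holds for (2) and (6); the remaining constraints have slack.

(2) and (6)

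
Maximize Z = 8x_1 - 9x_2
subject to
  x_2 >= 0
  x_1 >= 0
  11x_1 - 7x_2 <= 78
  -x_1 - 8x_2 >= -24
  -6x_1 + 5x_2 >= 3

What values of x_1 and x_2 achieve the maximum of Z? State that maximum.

Feasible corners and Z = 8x_1 - 9x_2:
  (0, 3) → Z = -27
  (0, 3/5) → Z = -27/5
  (96/53, 147/53) → Z = -555/53

The optimum lies where x_1 = 0 and -6x_1 + 5x_2 = 3.
Solving simultaneously gives x_1 = 0, x_2 = 3/5.

x_1 = 0, x_2 = 3/5, maximum Z = -27/5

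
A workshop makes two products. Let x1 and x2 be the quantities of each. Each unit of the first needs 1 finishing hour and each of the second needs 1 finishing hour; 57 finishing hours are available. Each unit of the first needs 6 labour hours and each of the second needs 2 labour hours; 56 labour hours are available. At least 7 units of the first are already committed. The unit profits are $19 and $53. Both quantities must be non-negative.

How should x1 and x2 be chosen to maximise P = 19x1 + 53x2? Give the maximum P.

x1 = 7, x2 = 7, maximum P = 504

Vertices and P = 19x1 + 53x2:
  (28/3, 0) → P = 532/3
  (7, 0) → P = 133
  (7, 7) → P = 504

The binding constraints are 6x1 + 2x2 = 56 and x1 = 7.
Solving simultaneously gives x1 = 7, x2 = 7.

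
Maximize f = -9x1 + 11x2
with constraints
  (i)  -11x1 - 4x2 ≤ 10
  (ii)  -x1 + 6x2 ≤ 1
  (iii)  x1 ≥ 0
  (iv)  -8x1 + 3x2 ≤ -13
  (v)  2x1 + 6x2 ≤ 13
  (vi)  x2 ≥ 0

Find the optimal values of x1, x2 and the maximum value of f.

Corner points and f = -9x1 + 11x2:
  (9/5, 7/15) → f = -166/15
  (4, 5/6) → f = -161/6
  (13/8, 0) → f = -117/8
  (13/2, 0) → f = -117/2

At the optimal vertex, -x1 + 6x2 = 1 and -8x1 + 3x2 = -13.
Solving simultaneously gives x1 = 9/5, x2 = 7/15.

x1 = 9/5, x2 = 7/15, maximum f = -166/15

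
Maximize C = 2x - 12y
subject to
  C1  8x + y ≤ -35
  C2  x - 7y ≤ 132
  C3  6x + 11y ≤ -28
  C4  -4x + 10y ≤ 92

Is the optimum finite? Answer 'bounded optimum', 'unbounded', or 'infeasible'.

bounded optimum

Extreme points and C = 2x - 12y:
  (-113/57, -1091/57) → C = 12866/57
  (-357/82, -7/41) → C = -273/41
  (-982/9, -310/9) → C = 1756/9
  (-323/26, 55/13) → C = -983/13
The feasible region has finitely many vertices and no improving ray; the maximum is 12866/57 at (-113/57, -1091/57).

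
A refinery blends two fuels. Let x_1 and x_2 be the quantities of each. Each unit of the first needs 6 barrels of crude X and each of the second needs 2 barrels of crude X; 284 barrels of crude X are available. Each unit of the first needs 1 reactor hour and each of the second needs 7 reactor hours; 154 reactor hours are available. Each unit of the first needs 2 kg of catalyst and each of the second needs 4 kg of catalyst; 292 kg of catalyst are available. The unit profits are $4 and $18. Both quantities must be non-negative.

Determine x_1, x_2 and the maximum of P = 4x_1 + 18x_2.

x_1 = 42, x_2 = 16, maximum P = 456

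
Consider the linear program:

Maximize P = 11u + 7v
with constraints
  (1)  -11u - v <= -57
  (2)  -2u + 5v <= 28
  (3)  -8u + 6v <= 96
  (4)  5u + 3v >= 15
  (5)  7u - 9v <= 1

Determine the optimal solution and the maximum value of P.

u = 257/17, v = 198/17, maximum P = 4213/17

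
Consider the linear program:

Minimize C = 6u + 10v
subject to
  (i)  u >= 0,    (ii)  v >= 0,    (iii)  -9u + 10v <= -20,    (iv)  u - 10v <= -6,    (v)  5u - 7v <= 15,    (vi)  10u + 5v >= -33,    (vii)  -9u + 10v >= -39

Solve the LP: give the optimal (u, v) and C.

Vertices and C = 6u + 10v:
  (13/4, 37/40) → C = 115/4
  (192/43, 45/43) → C = 1602/43
  (123/13, 60/13) → C = 1338/13
The feasible region is unbounded (it extends along (10, 9)), but C strictly increases along every unbounded feasible direction, so there is no improving ray and the minimum is attained at a vertex.

u = 13/4, v = 37/40, minimum C = 115/4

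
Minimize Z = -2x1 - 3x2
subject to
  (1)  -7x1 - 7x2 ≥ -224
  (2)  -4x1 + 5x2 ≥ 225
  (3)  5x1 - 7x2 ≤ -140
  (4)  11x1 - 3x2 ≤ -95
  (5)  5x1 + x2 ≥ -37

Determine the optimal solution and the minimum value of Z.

The binding constraints are -7x1 - 7x2 = -224 and 5x1 + x2 = -37.
Solving simultaneously gives x1 = -69/4, x2 = 197/4.

x1 = -69/4, x2 = 197/4, minimum Z = -453/4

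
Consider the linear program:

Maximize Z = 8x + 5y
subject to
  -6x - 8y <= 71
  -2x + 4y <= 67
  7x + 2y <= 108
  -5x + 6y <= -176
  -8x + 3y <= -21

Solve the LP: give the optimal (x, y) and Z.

x = 250/13, y = -173/13, maximum Z = 1135/13

Corner points and Z = 8x + 5y:
  (503/22, -1145/44) → Z = 2323/44
  (491/38, -1411/76) → Z = 801/76
  (250/13, -173/13) → Z = 1135/13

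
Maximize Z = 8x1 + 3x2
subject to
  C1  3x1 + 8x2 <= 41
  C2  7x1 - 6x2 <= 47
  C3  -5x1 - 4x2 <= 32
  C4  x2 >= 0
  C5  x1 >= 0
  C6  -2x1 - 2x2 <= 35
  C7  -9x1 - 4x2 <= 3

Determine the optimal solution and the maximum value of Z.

x1 = 311/37, x2 = 73/37, maximum Z = 2707/37

The optimum lies where 3x1 + 8x2 = 41 and 7x1 - 6x2 = 47.
Solving simultaneously gives x1 = 311/37, x2 = 73/37.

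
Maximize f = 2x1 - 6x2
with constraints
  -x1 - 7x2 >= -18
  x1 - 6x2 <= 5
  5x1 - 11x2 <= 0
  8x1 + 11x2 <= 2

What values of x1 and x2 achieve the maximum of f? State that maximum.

x1 = -55/19, x2 = -25/19, maximum f = 40/19

Extreme points and f = 2x1 - 6x2:
  (-184/45, 142/45) → f = -244/9
  (-55/19, -25/19) → f = 40/19
  (2/13, 10/143) → f = -16/143
The feasible region is unbounded (it extends along (-6, -1), (-7, 1)), but f strictly decreases along every unbounded feasible direction, so there is no improving ray and the maximum is attained at a vertex.

The binding constraints are x1 - 6x2 = 5 and 5x1 - 11x2 = 0.
Solving simultaneously gives x1 = -55/19, x2 = -25/19.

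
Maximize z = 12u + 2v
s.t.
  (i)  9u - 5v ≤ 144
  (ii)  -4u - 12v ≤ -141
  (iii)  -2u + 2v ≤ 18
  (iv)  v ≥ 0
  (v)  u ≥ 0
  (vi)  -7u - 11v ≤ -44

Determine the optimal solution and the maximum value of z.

u = 189/4, v = 225/4, maximum z = 1359/2

Feasible corners and z = 12u + 2v:
  (2433/128, 693/128) → z = 15291/64
  (189/4, 225/4) → z = 1359/2
  (33/16, 177/16) → z = 375/8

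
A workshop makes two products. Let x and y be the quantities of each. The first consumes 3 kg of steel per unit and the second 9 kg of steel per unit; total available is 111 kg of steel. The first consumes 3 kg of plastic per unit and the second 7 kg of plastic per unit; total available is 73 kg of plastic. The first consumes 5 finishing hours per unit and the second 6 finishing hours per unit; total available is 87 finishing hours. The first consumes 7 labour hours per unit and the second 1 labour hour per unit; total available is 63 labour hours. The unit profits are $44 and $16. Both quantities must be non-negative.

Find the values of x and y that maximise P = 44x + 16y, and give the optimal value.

Extreme points and P = 44x + 16y:
  (0, 0) → P = 0
  (0, 73/7) → P = 1168/7
  (9, 0) → P = 396
  (8, 7) → P = 464

x = 8, y = 7, maximum P = 464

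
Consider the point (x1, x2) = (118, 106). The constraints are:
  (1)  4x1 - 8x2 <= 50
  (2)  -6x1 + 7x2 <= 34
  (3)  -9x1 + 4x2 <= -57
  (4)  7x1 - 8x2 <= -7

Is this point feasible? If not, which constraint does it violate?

feasible

(1): -376 ≤ 50 ✓
(2): 34 ≤ 34 ✓
(3): -638 ≤ -57 ✓
(4): -22 ≤ -7 ✓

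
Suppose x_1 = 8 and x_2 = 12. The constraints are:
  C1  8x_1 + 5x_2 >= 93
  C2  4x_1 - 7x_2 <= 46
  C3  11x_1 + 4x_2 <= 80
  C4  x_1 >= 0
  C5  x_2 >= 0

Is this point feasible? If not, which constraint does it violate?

not feasible — violates C3

Constraint C3: 11x_1 + 4x_2 = 136, which is not ≤ 80. All other constraints are satisfied.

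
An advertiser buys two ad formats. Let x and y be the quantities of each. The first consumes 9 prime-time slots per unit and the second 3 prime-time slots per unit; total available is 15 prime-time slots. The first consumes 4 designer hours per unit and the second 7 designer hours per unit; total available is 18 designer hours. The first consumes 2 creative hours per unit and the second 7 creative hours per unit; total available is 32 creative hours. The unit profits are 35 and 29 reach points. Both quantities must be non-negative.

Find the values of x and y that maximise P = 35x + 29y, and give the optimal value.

Corner points and P = 35x + 29y:
  (0, 0) → P = 0
  (0, 18/7) → P = 522/7
  (5/3, 0) → P = 175/3
  (1, 2) → P = 93

The optimum lies where 9x + 3y = 15 and 4x + 7y = 18.
Solving simultaneously gives x = 1, y = 2.

x = 1, y = 2, maximum P = 93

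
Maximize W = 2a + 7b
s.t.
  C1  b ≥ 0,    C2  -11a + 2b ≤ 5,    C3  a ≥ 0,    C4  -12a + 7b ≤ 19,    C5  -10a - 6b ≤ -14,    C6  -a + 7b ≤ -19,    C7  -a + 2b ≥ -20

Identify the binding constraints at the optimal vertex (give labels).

Corner points and W = 2a + 7b:
  (19, 0) → W = 38
  (20, 0) → W = 40
  (102/5, 1/5) → W = 211/5

The maximum is at (102/5, 1/5). Substituting into each constraint, equality holds for C6 and C7; the remaining constraints have slack.

C6 and C7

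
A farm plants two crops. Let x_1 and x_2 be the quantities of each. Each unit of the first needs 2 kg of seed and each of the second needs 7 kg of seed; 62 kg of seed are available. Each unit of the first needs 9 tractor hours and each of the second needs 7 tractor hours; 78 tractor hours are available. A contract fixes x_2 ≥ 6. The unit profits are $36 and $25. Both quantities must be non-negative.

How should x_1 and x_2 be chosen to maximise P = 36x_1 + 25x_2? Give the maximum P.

At the optimal vertex, 9x_1 + 7x_2 = 78 and x_2 = 6.
Solving simultaneously gives x_1 = 4, x_2 = 6.

x_1 = 4, x_2 = 6, maximum P = 294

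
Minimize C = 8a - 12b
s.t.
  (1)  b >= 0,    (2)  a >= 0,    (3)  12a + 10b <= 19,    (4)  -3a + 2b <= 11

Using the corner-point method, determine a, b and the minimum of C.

Vertices and C = 8a - 12b:
  (0, 0) → C = 0
  (19/12, 0) → C = 38/3
  (0, 19/10) → C = -114/5

a = 0, b = 19/10, minimum C = -114/5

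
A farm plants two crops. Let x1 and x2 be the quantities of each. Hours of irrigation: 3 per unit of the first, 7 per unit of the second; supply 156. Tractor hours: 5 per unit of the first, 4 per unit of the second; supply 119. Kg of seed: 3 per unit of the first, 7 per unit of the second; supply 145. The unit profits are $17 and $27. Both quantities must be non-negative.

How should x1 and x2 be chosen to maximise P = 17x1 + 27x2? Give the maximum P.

x1 = 11, x2 = 16, maximum P = 619

Corner points and P = 17x1 + 27x2:
  (0, 0) → P = 0
  (0, 145/7) → P = 3915/7
  (119/5, 0) → P = 2023/5
  (11, 16) → P = 619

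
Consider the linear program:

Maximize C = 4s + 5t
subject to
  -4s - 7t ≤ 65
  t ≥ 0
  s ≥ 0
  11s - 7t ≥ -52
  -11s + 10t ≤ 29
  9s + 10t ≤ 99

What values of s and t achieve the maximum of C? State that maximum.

s = 7/2, t = 27/4, maximum C = 191/4

Vertices and C = 4s + 5t:
  (0, 0) → C = 0
  (11, 0) → C = 44
  (0, 29/10) → C = 29/2
  (7/2, 27/4) → C = 191/4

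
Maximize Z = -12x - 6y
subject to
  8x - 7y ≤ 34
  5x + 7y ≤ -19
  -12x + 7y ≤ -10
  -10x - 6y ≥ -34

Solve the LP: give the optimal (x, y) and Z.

Extreme points and Z = -12x - 6y:
  (15/13, -46/13) → Z = 96/13
  (-6, -82/7) → Z = 996/7
  (-9/17, -278/119) → Z = 2424/119

The binding constraints are 8x - 7y = 34 and -12x + 7y = -10.
Solving simultaneously gives x = -6, y = -82/7.

x = -6, y = -82/7, maximum Z = 996/7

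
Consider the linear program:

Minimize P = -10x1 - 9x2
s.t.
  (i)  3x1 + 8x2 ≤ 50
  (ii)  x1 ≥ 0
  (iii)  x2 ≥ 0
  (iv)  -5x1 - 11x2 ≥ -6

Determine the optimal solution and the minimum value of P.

x1 = 6/5, x2 = 0, minimum P = -12

Corner points and P = -10x1 - 9x2:
  (0, 0) → P = 0
  (0, 6/11) → P = -54/11
  (6/5, 0) → P = -12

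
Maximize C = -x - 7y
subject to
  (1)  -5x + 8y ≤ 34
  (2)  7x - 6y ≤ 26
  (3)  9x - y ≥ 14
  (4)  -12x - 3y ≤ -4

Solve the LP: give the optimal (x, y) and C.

x = 58/47, y = -136/47, maximum C = 894/47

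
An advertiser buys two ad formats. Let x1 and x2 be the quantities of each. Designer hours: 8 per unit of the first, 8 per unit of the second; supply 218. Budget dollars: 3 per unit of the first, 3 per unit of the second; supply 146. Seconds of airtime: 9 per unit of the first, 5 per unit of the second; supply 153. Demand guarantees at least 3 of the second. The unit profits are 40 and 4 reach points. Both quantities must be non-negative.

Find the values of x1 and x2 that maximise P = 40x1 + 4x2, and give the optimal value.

Corner points and P = 40x1 + 4x2:
  (0, 109/4) → P = 109
  (0, 3) → P = 12
  (67/16, 369/16) → P = 1039/4
  (46/3, 3) → P = 1876/3

The binding constraints are 9x1 + 5x2 = 153 and x2 = 3.
Solving simultaneously gives x1 = 46/3, x2 = 3.

x1 = 46/3, x2 = 3, maximum P = 1876/3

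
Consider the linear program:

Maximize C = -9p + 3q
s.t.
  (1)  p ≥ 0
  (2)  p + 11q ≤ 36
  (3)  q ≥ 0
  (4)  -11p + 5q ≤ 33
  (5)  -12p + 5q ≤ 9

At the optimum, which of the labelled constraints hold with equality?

Corner points and C = -9p + 3q:
  (0, 0) → C = 0
  (0, 9/5) → C = 27/5
  (36, 0) → C = -324
  (81/137, 441/137) → C = 594/137

The maximum is at (0, 9/5). Substituting into each constraint, equality holds for (1) and (5); the remaining constraints have slack.

(1) and (5)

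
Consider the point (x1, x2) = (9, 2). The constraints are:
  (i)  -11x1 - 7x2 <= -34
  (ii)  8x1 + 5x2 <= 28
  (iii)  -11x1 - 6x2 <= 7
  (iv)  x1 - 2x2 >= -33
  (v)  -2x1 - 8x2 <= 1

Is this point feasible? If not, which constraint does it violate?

Constraint (ii): 8x1 + 5x2 = 82, which is not ≤ 28. All other constraints are satisfied.

not feasible — violates (ii)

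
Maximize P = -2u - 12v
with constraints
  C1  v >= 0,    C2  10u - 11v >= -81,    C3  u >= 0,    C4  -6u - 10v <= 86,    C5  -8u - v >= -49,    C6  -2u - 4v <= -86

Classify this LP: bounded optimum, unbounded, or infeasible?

The boundaries v = 0 and u = 0 meet at (0, 0), but that point violates -2u - 4v ≤ -86. Every candidate vertex is excluded by some other constraint, so the feasible region is empty.

infeasible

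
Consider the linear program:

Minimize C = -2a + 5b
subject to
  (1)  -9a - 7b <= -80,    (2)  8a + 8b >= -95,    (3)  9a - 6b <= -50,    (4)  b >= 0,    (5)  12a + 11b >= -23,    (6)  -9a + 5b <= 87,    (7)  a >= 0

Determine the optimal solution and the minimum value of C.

The feasible region is unbounded (it extends along (5, 9), (2, 3)), but C strictly increases along every unbounded feasible direction, so there is no improving ray and the minimum is attained at a vertex.

The optimum lies where -9a - 7b = -80 and 9a - 6b = -50.
Solving simultaneously gives a = 10/9, b = 10.

a = 10/9, b = 10, minimum C = 430/9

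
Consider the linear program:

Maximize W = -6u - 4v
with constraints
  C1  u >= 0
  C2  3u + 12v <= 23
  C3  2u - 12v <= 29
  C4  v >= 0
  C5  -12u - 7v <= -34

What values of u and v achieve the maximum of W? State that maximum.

u = 17/6, v = 0, maximum W = -17

Feasible corners and W = -6u - 4v:
  (23/3, 0) → W = -46
  (247/123, 58/41) → W = -726/41
  (17/6, 0) → W = -17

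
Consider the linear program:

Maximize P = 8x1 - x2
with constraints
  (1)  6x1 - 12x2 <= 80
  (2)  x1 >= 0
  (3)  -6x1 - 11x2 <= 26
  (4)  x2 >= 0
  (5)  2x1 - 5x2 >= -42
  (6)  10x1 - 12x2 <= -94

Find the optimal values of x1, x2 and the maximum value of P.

x1 = 17/13, x2 = 116/13, maximum P = 20/13

Extreme points and P = 8x1 - x2:
  (0, 42/5) → P = -42/5
  (0, 47/6) → P = -47/6
  (17/13, 116/13) → P = 20/13

At the optimal vertex, 2x1 - 5x2 = -42 and 10x1 - 12x2 = -94.
Solving simultaneously gives x1 = 17/13, x2 = 116/13.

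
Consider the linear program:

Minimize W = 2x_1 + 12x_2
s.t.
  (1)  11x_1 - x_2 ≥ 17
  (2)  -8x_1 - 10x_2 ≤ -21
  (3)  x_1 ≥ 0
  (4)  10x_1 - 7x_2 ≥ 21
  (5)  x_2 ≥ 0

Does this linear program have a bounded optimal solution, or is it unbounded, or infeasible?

Corner points and W = 2x_1 + 12x_2:
  (119/52, 7/26) → W = 203/26
  (21/8, 0) → W = 21/4
The feasible region has finitely many vertices and no improving ray; the minimum is 21/4 at (21/8, 0).

bounded optimum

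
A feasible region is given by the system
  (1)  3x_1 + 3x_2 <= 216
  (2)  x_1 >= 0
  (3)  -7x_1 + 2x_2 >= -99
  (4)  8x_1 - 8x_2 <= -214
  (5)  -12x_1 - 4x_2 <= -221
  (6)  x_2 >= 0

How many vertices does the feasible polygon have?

4

The feasible vertices (each the meet of two boundaries and inside every other half-plane) are:
  (0, 72)
  (181/8, 395/8)
  (0, 221/4)
  (57/8, 271/8)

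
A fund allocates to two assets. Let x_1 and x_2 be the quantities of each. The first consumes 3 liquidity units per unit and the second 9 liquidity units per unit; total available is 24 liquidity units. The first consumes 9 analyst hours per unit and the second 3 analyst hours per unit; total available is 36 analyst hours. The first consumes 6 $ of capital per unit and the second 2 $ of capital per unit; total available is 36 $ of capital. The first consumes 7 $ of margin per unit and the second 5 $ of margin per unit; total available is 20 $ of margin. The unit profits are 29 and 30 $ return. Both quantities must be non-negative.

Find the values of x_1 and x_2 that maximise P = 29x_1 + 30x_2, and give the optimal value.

x_1 = 5/4, x_2 = 9/4, maximum P = 415/4

Corner points and P = 29x_1 + 30x_2:
  (0, 0) → P = 0
  (0, 8/3) → P = 80
  (20/7, 0) → P = 580/7
  (5/4, 9/4) → P = 415/4

The binding constraints are 3x_1 + 9x_2 = 24 and 7x_1 + 5x_2 = 20.
Solving simultaneously gives x_1 = 5/4, x_2 = 9/4.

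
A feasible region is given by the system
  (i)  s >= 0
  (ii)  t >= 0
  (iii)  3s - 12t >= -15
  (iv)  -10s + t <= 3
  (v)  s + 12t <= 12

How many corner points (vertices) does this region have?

3

Pairwise boundary intersections that survive every other constraint:
  (0, 0)
  (0, 1)
  (12, 0)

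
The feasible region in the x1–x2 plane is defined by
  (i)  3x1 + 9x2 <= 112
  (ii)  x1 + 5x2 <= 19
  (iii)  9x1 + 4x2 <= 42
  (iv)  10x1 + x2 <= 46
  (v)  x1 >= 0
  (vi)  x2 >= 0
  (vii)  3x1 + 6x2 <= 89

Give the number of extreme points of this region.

Intersecting each pair of boundary lines and keeping only the points that satisfy every inequality leaves:
  (134/41, 129/41)
  (0, 19/5)
  (142/31, 6/31)
  (23/5, 0)
  (0, 0)

5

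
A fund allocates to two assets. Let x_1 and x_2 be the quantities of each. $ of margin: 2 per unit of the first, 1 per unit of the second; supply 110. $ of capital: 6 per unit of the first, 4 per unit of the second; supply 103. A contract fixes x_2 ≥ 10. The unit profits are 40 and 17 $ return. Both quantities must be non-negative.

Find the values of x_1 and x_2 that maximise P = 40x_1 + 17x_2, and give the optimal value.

Vertices and P = 40x_1 + 17x_2:
  (0, 103/4) → P = 1751/4
  (0, 10) → P = 170
  (21/2, 10) → P = 590

At the optimal vertex, 6x_1 + 4x_2 = 103 and x_2 = 10.
Solving simultaneously gives x_1 = 21/2, x_2 = 10.

x_1 = 21/2, x_2 = 10, maximum P = 590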